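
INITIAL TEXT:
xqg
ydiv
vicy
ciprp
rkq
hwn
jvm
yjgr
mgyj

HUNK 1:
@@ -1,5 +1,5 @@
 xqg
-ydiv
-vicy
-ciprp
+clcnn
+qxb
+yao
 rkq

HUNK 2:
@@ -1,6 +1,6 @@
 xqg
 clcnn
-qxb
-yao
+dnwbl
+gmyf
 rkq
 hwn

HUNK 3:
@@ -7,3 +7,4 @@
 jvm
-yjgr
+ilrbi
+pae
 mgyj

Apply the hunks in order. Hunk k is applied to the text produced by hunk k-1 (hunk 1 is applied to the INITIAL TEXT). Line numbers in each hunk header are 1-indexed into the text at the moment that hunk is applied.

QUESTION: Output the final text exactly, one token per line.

Answer: xqg
clcnn
dnwbl
gmyf
rkq
hwn
jvm
ilrbi
pae
mgyj

Derivation:
Hunk 1: at line 1 remove [ydiv,vicy,ciprp] add [clcnn,qxb,yao] -> 9 lines: xqg clcnn qxb yao rkq hwn jvm yjgr mgyj
Hunk 2: at line 1 remove [qxb,yao] add [dnwbl,gmyf] -> 9 lines: xqg clcnn dnwbl gmyf rkq hwn jvm yjgr mgyj
Hunk 3: at line 7 remove [yjgr] add [ilrbi,pae] -> 10 lines: xqg clcnn dnwbl gmyf rkq hwn jvm ilrbi pae mgyj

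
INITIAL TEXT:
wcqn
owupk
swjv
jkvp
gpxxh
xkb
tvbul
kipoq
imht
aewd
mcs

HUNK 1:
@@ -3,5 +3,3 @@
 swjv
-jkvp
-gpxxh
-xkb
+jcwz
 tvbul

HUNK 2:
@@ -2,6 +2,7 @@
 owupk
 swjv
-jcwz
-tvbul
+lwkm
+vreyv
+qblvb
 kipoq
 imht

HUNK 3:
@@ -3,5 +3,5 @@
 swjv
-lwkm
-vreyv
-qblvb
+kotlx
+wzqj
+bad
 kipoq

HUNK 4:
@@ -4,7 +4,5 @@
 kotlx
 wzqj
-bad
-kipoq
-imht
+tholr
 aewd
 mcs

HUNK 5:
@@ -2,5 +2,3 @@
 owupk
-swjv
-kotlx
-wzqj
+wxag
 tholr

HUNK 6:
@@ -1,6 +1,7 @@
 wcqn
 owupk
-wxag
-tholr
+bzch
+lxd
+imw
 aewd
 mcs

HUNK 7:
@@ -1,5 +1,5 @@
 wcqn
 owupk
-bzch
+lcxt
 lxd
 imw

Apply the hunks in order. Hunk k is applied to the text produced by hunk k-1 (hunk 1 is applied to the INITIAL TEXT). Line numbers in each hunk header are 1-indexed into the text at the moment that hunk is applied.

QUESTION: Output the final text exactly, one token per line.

Hunk 1: at line 3 remove [jkvp,gpxxh,xkb] add [jcwz] -> 9 lines: wcqn owupk swjv jcwz tvbul kipoq imht aewd mcs
Hunk 2: at line 2 remove [jcwz,tvbul] add [lwkm,vreyv,qblvb] -> 10 lines: wcqn owupk swjv lwkm vreyv qblvb kipoq imht aewd mcs
Hunk 3: at line 3 remove [lwkm,vreyv,qblvb] add [kotlx,wzqj,bad] -> 10 lines: wcqn owupk swjv kotlx wzqj bad kipoq imht aewd mcs
Hunk 4: at line 4 remove [bad,kipoq,imht] add [tholr] -> 8 lines: wcqn owupk swjv kotlx wzqj tholr aewd mcs
Hunk 5: at line 2 remove [swjv,kotlx,wzqj] add [wxag] -> 6 lines: wcqn owupk wxag tholr aewd mcs
Hunk 6: at line 1 remove [wxag,tholr] add [bzch,lxd,imw] -> 7 lines: wcqn owupk bzch lxd imw aewd mcs
Hunk 7: at line 1 remove [bzch] add [lcxt] -> 7 lines: wcqn owupk lcxt lxd imw aewd mcs

Answer: wcqn
owupk
lcxt
lxd
imw
aewd
mcs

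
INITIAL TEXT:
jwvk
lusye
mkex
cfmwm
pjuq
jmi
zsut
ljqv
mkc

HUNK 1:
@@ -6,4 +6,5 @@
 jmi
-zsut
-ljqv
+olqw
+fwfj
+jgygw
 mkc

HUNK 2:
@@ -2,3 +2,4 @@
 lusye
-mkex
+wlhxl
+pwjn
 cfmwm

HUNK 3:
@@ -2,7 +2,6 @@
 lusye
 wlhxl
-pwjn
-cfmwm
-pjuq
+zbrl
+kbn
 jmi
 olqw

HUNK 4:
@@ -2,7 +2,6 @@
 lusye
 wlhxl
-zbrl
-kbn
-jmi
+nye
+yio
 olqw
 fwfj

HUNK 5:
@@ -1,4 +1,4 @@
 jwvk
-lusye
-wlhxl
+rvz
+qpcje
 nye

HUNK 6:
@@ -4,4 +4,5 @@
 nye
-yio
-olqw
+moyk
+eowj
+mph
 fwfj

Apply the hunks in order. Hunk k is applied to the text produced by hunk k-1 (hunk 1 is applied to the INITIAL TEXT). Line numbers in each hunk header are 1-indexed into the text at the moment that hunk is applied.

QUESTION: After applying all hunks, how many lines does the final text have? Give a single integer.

Hunk 1: at line 6 remove [zsut,ljqv] add [olqw,fwfj,jgygw] -> 10 lines: jwvk lusye mkex cfmwm pjuq jmi olqw fwfj jgygw mkc
Hunk 2: at line 2 remove [mkex] add [wlhxl,pwjn] -> 11 lines: jwvk lusye wlhxl pwjn cfmwm pjuq jmi olqw fwfj jgygw mkc
Hunk 3: at line 2 remove [pwjn,cfmwm,pjuq] add [zbrl,kbn] -> 10 lines: jwvk lusye wlhxl zbrl kbn jmi olqw fwfj jgygw mkc
Hunk 4: at line 2 remove [zbrl,kbn,jmi] add [nye,yio] -> 9 lines: jwvk lusye wlhxl nye yio olqw fwfj jgygw mkc
Hunk 5: at line 1 remove [lusye,wlhxl] add [rvz,qpcje] -> 9 lines: jwvk rvz qpcje nye yio olqw fwfj jgygw mkc
Hunk 6: at line 4 remove [yio,olqw] add [moyk,eowj,mph] -> 10 lines: jwvk rvz qpcje nye moyk eowj mph fwfj jgygw mkc
Final line count: 10

Answer: 10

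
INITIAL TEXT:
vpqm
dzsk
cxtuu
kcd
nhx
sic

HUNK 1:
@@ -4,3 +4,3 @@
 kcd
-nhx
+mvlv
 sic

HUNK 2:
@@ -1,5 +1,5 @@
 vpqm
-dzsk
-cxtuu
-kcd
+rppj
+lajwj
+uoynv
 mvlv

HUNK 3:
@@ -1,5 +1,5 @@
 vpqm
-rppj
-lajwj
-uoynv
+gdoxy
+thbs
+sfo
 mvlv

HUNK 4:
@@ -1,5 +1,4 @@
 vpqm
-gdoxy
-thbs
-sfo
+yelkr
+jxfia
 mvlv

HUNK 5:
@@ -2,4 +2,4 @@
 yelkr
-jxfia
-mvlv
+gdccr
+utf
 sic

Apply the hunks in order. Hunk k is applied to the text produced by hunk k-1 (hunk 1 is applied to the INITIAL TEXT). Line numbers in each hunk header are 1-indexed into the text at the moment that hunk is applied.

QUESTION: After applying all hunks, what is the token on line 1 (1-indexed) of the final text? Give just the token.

Hunk 1: at line 4 remove [nhx] add [mvlv] -> 6 lines: vpqm dzsk cxtuu kcd mvlv sic
Hunk 2: at line 1 remove [dzsk,cxtuu,kcd] add [rppj,lajwj,uoynv] -> 6 lines: vpqm rppj lajwj uoynv mvlv sic
Hunk 3: at line 1 remove [rppj,lajwj,uoynv] add [gdoxy,thbs,sfo] -> 6 lines: vpqm gdoxy thbs sfo mvlv sic
Hunk 4: at line 1 remove [gdoxy,thbs,sfo] add [yelkr,jxfia] -> 5 lines: vpqm yelkr jxfia mvlv sic
Hunk 5: at line 2 remove [jxfia,mvlv] add [gdccr,utf] -> 5 lines: vpqm yelkr gdccr utf sic
Final line 1: vpqm

Answer: vpqm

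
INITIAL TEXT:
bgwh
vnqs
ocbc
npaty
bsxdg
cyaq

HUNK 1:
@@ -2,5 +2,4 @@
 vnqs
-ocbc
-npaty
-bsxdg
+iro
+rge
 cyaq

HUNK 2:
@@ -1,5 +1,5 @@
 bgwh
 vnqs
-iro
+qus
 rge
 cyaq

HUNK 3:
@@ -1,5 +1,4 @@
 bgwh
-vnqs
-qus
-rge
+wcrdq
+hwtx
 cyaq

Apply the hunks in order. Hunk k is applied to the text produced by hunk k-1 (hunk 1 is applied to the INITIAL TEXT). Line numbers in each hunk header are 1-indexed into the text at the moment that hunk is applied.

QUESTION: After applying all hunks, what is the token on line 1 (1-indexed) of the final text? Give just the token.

Answer: bgwh

Derivation:
Hunk 1: at line 2 remove [ocbc,npaty,bsxdg] add [iro,rge] -> 5 lines: bgwh vnqs iro rge cyaq
Hunk 2: at line 1 remove [iro] add [qus] -> 5 lines: bgwh vnqs qus rge cyaq
Hunk 3: at line 1 remove [vnqs,qus,rge] add [wcrdq,hwtx] -> 4 lines: bgwh wcrdq hwtx cyaq
Final line 1: bgwh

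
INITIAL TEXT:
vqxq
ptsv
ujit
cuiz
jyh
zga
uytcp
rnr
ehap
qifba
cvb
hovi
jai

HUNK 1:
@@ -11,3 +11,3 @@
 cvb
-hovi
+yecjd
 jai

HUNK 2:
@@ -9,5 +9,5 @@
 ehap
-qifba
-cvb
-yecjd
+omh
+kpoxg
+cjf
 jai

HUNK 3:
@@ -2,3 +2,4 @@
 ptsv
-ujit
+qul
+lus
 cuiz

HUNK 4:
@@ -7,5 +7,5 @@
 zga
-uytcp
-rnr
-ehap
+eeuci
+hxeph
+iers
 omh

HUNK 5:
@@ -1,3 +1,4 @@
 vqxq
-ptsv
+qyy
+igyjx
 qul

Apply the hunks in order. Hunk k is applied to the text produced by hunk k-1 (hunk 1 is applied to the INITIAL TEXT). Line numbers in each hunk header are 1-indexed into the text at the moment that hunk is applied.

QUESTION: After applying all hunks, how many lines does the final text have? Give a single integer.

Answer: 15

Derivation:
Hunk 1: at line 11 remove [hovi] add [yecjd] -> 13 lines: vqxq ptsv ujit cuiz jyh zga uytcp rnr ehap qifba cvb yecjd jai
Hunk 2: at line 9 remove [qifba,cvb,yecjd] add [omh,kpoxg,cjf] -> 13 lines: vqxq ptsv ujit cuiz jyh zga uytcp rnr ehap omh kpoxg cjf jai
Hunk 3: at line 2 remove [ujit] add [qul,lus] -> 14 lines: vqxq ptsv qul lus cuiz jyh zga uytcp rnr ehap omh kpoxg cjf jai
Hunk 4: at line 7 remove [uytcp,rnr,ehap] add [eeuci,hxeph,iers] -> 14 lines: vqxq ptsv qul lus cuiz jyh zga eeuci hxeph iers omh kpoxg cjf jai
Hunk 5: at line 1 remove [ptsv] add [qyy,igyjx] -> 15 lines: vqxq qyy igyjx qul lus cuiz jyh zga eeuci hxeph iers omh kpoxg cjf jai
Final line count: 15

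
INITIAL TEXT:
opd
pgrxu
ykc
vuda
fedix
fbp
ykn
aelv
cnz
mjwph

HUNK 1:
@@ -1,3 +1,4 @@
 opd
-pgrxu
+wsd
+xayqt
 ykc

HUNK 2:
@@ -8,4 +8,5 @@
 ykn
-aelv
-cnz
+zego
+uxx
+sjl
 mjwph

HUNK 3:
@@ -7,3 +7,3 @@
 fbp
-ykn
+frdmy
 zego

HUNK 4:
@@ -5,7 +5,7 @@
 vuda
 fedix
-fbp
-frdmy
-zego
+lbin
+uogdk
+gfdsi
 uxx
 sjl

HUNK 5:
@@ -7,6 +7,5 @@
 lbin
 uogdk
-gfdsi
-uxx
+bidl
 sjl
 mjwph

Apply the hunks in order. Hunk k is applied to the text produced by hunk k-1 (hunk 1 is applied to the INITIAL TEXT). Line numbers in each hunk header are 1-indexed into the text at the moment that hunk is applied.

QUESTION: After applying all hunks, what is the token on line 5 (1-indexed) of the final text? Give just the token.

Answer: vuda

Derivation:
Hunk 1: at line 1 remove [pgrxu] add [wsd,xayqt] -> 11 lines: opd wsd xayqt ykc vuda fedix fbp ykn aelv cnz mjwph
Hunk 2: at line 8 remove [aelv,cnz] add [zego,uxx,sjl] -> 12 lines: opd wsd xayqt ykc vuda fedix fbp ykn zego uxx sjl mjwph
Hunk 3: at line 7 remove [ykn] add [frdmy] -> 12 lines: opd wsd xayqt ykc vuda fedix fbp frdmy zego uxx sjl mjwph
Hunk 4: at line 5 remove [fbp,frdmy,zego] add [lbin,uogdk,gfdsi] -> 12 lines: opd wsd xayqt ykc vuda fedix lbin uogdk gfdsi uxx sjl mjwph
Hunk 5: at line 7 remove [gfdsi,uxx] add [bidl] -> 11 lines: opd wsd xayqt ykc vuda fedix lbin uogdk bidl sjl mjwph
Final line 5: vuda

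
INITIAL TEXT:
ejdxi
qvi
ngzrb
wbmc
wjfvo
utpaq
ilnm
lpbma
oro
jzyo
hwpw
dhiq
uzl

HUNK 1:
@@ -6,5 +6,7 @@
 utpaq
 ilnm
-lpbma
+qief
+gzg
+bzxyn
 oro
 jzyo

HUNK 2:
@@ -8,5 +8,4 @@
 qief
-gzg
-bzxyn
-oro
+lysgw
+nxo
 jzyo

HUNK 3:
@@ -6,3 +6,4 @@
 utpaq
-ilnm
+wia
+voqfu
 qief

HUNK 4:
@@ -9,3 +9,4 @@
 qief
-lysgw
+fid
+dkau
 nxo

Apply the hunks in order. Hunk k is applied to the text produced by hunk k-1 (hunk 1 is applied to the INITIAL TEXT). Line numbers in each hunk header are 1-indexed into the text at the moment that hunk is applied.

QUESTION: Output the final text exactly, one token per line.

Answer: ejdxi
qvi
ngzrb
wbmc
wjfvo
utpaq
wia
voqfu
qief
fid
dkau
nxo
jzyo
hwpw
dhiq
uzl

Derivation:
Hunk 1: at line 6 remove [lpbma] add [qief,gzg,bzxyn] -> 15 lines: ejdxi qvi ngzrb wbmc wjfvo utpaq ilnm qief gzg bzxyn oro jzyo hwpw dhiq uzl
Hunk 2: at line 8 remove [gzg,bzxyn,oro] add [lysgw,nxo] -> 14 lines: ejdxi qvi ngzrb wbmc wjfvo utpaq ilnm qief lysgw nxo jzyo hwpw dhiq uzl
Hunk 3: at line 6 remove [ilnm] add [wia,voqfu] -> 15 lines: ejdxi qvi ngzrb wbmc wjfvo utpaq wia voqfu qief lysgw nxo jzyo hwpw dhiq uzl
Hunk 4: at line 9 remove [lysgw] add [fid,dkau] -> 16 lines: ejdxi qvi ngzrb wbmc wjfvo utpaq wia voqfu qief fid dkau nxo jzyo hwpw dhiq uzl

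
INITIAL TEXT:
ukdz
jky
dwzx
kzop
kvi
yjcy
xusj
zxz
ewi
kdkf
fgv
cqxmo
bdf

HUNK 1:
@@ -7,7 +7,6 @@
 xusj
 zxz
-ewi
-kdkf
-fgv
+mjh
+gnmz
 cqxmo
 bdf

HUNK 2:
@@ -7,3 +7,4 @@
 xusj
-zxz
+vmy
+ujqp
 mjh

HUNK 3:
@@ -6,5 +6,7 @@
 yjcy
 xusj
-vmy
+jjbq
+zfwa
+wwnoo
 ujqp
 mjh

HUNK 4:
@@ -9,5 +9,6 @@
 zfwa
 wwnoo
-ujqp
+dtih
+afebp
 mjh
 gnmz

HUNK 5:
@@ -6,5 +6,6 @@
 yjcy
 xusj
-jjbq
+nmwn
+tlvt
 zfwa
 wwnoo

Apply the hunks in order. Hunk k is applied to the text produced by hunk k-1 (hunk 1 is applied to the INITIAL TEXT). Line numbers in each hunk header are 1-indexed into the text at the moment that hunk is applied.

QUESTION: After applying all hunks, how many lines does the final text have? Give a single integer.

Answer: 17

Derivation:
Hunk 1: at line 7 remove [ewi,kdkf,fgv] add [mjh,gnmz] -> 12 lines: ukdz jky dwzx kzop kvi yjcy xusj zxz mjh gnmz cqxmo bdf
Hunk 2: at line 7 remove [zxz] add [vmy,ujqp] -> 13 lines: ukdz jky dwzx kzop kvi yjcy xusj vmy ujqp mjh gnmz cqxmo bdf
Hunk 3: at line 6 remove [vmy] add [jjbq,zfwa,wwnoo] -> 15 lines: ukdz jky dwzx kzop kvi yjcy xusj jjbq zfwa wwnoo ujqp mjh gnmz cqxmo bdf
Hunk 4: at line 9 remove [ujqp] add [dtih,afebp] -> 16 lines: ukdz jky dwzx kzop kvi yjcy xusj jjbq zfwa wwnoo dtih afebp mjh gnmz cqxmo bdf
Hunk 5: at line 6 remove [jjbq] add [nmwn,tlvt] -> 17 lines: ukdz jky dwzx kzop kvi yjcy xusj nmwn tlvt zfwa wwnoo dtih afebp mjh gnmz cqxmo bdf
Final line count: 17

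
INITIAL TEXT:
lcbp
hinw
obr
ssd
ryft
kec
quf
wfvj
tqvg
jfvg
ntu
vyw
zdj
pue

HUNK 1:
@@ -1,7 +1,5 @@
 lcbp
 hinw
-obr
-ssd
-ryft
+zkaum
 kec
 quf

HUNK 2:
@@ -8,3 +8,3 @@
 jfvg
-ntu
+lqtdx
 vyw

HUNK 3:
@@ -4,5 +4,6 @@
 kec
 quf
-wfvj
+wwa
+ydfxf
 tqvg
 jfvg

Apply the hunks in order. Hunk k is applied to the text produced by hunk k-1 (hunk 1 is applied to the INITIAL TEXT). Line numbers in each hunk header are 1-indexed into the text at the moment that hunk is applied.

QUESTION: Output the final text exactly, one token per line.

Answer: lcbp
hinw
zkaum
kec
quf
wwa
ydfxf
tqvg
jfvg
lqtdx
vyw
zdj
pue

Derivation:
Hunk 1: at line 1 remove [obr,ssd,ryft] add [zkaum] -> 12 lines: lcbp hinw zkaum kec quf wfvj tqvg jfvg ntu vyw zdj pue
Hunk 2: at line 8 remove [ntu] add [lqtdx] -> 12 lines: lcbp hinw zkaum kec quf wfvj tqvg jfvg lqtdx vyw zdj pue
Hunk 3: at line 4 remove [wfvj] add [wwa,ydfxf] -> 13 lines: lcbp hinw zkaum kec quf wwa ydfxf tqvg jfvg lqtdx vyw zdj pue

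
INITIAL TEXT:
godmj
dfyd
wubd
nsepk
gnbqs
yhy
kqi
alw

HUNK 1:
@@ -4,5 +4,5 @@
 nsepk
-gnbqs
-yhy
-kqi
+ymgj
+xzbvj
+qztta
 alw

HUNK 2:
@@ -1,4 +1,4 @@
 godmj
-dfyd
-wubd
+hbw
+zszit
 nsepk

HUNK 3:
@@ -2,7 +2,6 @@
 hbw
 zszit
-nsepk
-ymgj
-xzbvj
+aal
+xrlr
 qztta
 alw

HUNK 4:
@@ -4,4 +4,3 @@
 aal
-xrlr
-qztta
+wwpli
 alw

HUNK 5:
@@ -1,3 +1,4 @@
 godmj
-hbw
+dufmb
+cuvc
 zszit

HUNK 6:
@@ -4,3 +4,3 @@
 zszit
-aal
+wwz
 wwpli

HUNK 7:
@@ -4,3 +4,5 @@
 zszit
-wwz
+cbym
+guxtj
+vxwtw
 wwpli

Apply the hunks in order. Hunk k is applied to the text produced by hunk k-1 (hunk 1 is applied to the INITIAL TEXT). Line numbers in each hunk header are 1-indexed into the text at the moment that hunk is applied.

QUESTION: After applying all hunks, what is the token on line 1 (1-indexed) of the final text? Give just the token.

Answer: godmj

Derivation:
Hunk 1: at line 4 remove [gnbqs,yhy,kqi] add [ymgj,xzbvj,qztta] -> 8 lines: godmj dfyd wubd nsepk ymgj xzbvj qztta alw
Hunk 2: at line 1 remove [dfyd,wubd] add [hbw,zszit] -> 8 lines: godmj hbw zszit nsepk ymgj xzbvj qztta alw
Hunk 3: at line 2 remove [nsepk,ymgj,xzbvj] add [aal,xrlr] -> 7 lines: godmj hbw zszit aal xrlr qztta alw
Hunk 4: at line 4 remove [xrlr,qztta] add [wwpli] -> 6 lines: godmj hbw zszit aal wwpli alw
Hunk 5: at line 1 remove [hbw] add [dufmb,cuvc] -> 7 lines: godmj dufmb cuvc zszit aal wwpli alw
Hunk 6: at line 4 remove [aal] add [wwz] -> 7 lines: godmj dufmb cuvc zszit wwz wwpli alw
Hunk 7: at line 4 remove [wwz] add [cbym,guxtj,vxwtw] -> 9 lines: godmj dufmb cuvc zszit cbym guxtj vxwtw wwpli alw
Final line 1: godmj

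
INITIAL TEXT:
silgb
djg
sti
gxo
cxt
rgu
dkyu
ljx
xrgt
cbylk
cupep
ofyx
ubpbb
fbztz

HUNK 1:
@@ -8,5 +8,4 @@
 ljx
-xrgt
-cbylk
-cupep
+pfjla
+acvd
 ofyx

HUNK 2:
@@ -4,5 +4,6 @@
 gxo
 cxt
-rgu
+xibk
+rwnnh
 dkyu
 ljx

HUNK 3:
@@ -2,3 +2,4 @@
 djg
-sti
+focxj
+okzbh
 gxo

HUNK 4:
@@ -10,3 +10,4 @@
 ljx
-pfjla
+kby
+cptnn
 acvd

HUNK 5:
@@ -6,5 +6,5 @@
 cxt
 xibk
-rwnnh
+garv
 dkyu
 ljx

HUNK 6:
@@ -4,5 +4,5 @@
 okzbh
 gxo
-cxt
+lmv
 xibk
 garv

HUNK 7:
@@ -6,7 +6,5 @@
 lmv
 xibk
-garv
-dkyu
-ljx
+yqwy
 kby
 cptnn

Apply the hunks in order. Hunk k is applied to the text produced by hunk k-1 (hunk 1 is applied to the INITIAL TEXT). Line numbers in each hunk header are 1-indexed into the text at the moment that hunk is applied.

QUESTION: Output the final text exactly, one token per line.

Hunk 1: at line 8 remove [xrgt,cbylk,cupep] add [pfjla,acvd] -> 13 lines: silgb djg sti gxo cxt rgu dkyu ljx pfjla acvd ofyx ubpbb fbztz
Hunk 2: at line 4 remove [rgu] add [xibk,rwnnh] -> 14 lines: silgb djg sti gxo cxt xibk rwnnh dkyu ljx pfjla acvd ofyx ubpbb fbztz
Hunk 3: at line 2 remove [sti] add [focxj,okzbh] -> 15 lines: silgb djg focxj okzbh gxo cxt xibk rwnnh dkyu ljx pfjla acvd ofyx ubpbb fbztz
Hunk 4: at line 10 remove [pfjla] add [kby,cptnn] -> 16 lines: silgb djg focxj okzbh gxo cxt xibk rwnnh dkyu ljx kby cptnn acvd ofyx ubpbb fbztz
Hunk 5: at line 6 remove [rwnnh] add [garv] -> 16 lines: silgb djg focxj okzbh gxo cxt xibk garv dkyu ljx kby cptnn acvd ofyx ubpbb fbztz
Hunk 6: at line 4 remove [cxt] add [lmv] -> 16 lines: silgb djg focxj okzbh gxo lmv xibk garv dkyu ljx kby cptnn acvd ofyx ubpbb fbztz
Hunk 7: at line 6 remove [garv,dkyu,ljx] add [yqwy] -> 14 lines: silgb djg focxj okzbh gxo lmv xibk yqwy kby cptnn acvd ofyx ubpbb fbztz

Answer: silgb
djg
focxj
okzbh
gxo
lmv
xibk
yqwy
kby
cptnn
acvd
ofyx
ubpbb
fbztz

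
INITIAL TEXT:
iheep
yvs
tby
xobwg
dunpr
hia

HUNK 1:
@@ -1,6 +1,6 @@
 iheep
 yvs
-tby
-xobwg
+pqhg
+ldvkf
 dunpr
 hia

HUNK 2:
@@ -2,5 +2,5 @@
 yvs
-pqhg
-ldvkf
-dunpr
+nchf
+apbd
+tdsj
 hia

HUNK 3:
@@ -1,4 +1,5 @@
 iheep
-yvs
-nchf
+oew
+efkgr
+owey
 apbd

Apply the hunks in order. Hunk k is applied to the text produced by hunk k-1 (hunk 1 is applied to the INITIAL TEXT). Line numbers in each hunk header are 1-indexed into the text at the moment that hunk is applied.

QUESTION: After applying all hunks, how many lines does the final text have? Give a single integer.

Hunk 1: at line 1 remove [tby,xobwg] add [pqhg,ldvkf] -> 6 lines: iheep yvs pqhg ldvkf dunpr hia
Hunk 2: at line 2 remove [pqhg,ldvkf,dunpr] add [nchf,apbd,tdsj] -> 6 lines: iheep yvs nchf apbd tdsj hia
Hunk 3: at line 1 remove [yvs,nchf] add [oew,efkgr,owey] -> 7 lines: iheep oew efkgr owey apbd tdsj hia
Final line count: 7

Answer: 7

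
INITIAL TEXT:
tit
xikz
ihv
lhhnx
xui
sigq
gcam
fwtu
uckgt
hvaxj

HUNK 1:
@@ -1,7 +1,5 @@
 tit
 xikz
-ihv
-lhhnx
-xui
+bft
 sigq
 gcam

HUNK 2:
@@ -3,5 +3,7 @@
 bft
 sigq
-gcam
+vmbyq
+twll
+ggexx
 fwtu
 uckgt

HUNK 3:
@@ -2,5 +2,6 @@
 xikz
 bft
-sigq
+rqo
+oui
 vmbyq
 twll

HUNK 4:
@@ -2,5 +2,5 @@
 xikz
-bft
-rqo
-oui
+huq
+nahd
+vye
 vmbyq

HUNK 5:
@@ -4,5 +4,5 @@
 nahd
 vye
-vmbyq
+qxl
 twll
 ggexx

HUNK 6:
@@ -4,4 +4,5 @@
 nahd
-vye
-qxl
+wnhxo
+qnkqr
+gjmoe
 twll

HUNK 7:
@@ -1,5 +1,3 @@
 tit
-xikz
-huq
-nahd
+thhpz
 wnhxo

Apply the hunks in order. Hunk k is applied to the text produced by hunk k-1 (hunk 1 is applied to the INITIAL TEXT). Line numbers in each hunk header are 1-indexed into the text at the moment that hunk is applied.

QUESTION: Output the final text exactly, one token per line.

Answer: tit
thhpz
wnhxo
qnkqr
gjmoe
twll
ggexx
fwtu
uckgt
hvaxj

Derivation:
Hunk 1: at line 1 remove [ihv,lhhnx,xui] add [bft] -> 8 lines: tit xikz bft sigq gcam fwtu uckgt hvaxj
Hunk 2: at line 3 remove [gcam] add [vmbyq,twll,ggexx] -> 10 lines: tit xikz bft sigq vmbyq twll ggexx fwtu uckgt hvaxj
Hunk 3: at line 2 remove [sigq] add [rqo,oui] -> 11 lines: tit xikz bft rqo oui vmbyq twll ggexx fwtu uckgt hvaxj
Hunk 4: at line 2 remove [bft,rqo,oui] add [huq,nahd,vye] -> 11 lines: tit xikz huq nahd vye vmbyq twll ggexx fwtu uckgt hvaxj
Hunk 5: at line 4 remove [vmbyq] add [qxl] -> 11 lines: tit xikz huq nahd vye qxl twll ggexx fwtu uckgt hvaxj
Hunk 6: at line 4 remove [vye,qxl] add [wnhxo,qnkqr,gjmoe] -> 12 lines: tit xikz huq nahd wnhxo qnkqr gjmoe twll ggexx fwtu uckgt hvaxj
Hunk 7: at line 1 remove [xikz,huq,nahd] add [thhpz] -> 10 lines: tit thhpz wnhxo qnkqr gjmoe twll ggexx fwtu uckgt hvaxj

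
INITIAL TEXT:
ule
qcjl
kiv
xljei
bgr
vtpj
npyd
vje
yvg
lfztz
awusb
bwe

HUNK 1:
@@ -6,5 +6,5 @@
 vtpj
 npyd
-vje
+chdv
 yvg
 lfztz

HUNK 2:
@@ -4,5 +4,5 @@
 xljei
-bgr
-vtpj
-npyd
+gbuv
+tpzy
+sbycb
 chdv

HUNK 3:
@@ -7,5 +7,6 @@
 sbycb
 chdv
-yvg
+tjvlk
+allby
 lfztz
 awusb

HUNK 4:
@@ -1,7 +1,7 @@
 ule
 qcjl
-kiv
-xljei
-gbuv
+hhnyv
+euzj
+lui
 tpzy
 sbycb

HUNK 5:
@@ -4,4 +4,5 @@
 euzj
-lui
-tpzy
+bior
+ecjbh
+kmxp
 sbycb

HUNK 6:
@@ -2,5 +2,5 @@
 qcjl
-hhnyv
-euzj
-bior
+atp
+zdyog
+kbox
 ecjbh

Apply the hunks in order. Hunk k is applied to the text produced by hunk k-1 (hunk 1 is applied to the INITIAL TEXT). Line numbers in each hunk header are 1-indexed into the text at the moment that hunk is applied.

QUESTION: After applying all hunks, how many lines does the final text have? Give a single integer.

Answer: 14

Derivation:
Hunk 1: at line 6 remove [vje] add [chdv] -> 12 lines: ule qcjl kiv xljei bgr vtpj npyd chdv yvg lfztz awusb bwe
Hunk 2: at line 4 remove [bgr,vtpj,npyd] add [gbuv,tpzy,sbycb] -> 12 lines: ule qcjl kiv xljei gbuv tpzy sbycb chdv yvg lfztz awusb bwe
Hunk 3: at line 7 remove [yvg] add [tjvlk,allby] -> 13 lines: ule qcjl kiv xljei gbuv tpzy sbycb chdv tjvlk allby lfztz awusb bwe
Hunk 4: at line 1 remove [kiv,xljei,gbuv] add [hhnyv,euzj,lui] -> 13 lines: ule qcjl hhnyv euzj lui tpzy sbycb chdv tjvlk allby lfztz awusb bwe
Hunk 5: at line 4 remove [lui,tpzy] add [bior,ecjbh,kmxp] -> 14 lines: ule qcjl hhnyv euzj bior ecjbh kmxp sbycb chdv tjvlk allby lfztz awusb bwe
Hunk 6: at line 2 remove [hhnyv,euzj,bior] add [atp,zdyog,kbox] -> 14 lines: ule qcjl atp zdyog kbox ecjbh kmxp sbycb chdv tjvlk allby lfztz awusb bwe
Final line count: 14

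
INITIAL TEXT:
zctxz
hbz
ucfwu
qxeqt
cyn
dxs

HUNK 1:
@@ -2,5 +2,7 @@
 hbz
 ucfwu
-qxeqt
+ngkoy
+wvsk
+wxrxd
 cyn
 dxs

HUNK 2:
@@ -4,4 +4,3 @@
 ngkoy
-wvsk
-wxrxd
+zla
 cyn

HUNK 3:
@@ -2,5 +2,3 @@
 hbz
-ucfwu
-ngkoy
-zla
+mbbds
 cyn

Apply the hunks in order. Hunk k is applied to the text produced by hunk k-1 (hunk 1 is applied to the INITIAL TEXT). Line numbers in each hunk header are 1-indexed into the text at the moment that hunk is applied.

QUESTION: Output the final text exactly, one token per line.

Answer: zctxz
hbz
mbbds
cyn
dxs

Derivation:
Hunk 1: at line 2 remove [qxeqt] add [ngkoy,wvsk,wxrxd] -> 8 lines: zctxz hbz ucfwu ngkoy wvsk wxrxd cyn dxs
Hunk 2: at line 4 remove [wvsk,wxrxd] add [zla] -> 7 lines: zctxz hbz ucfwu ngkoy zla cyn dxs
Hunk 3: at line 2 remove [ucfwu,ngkoy,zla] add [mbbds] -> 5 lines: zctxz hbz mbbds cyn dxs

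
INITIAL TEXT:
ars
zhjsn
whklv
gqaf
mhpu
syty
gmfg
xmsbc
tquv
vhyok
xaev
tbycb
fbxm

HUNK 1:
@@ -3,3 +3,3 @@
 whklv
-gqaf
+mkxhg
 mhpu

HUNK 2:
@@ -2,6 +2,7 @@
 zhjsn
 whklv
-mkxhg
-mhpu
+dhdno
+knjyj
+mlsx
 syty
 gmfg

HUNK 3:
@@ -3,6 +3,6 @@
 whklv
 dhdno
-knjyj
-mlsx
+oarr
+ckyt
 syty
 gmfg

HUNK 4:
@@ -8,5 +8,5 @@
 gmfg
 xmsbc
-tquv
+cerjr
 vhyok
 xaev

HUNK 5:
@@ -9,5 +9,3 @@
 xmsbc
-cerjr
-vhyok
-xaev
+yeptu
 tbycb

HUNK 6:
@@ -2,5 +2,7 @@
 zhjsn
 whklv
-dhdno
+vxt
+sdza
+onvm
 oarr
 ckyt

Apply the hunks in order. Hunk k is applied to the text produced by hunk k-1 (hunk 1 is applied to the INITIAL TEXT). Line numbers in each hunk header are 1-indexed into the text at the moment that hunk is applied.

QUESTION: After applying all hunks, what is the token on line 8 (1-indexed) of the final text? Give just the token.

Answer: ckyt

Derivation:
Hunk 1: at line 3 remove [gqaf] add [mkxhg] -> 13 lines: ars zhjsn whklv mkxhg mhpu syty gmfg xmsbc tquv vhyok xaev tbycb fbxm
Hunk 2: at line 2 remove [mkxhg,mhpu] add [dhdno,knjyj,mlsx] -> 14 lines: ars zhjsn whklv dhdno knjyj mlsx syty gmfg xmsbc tquv vhyok xaev tbycb fbxm
Hunk 3: at line 3 remove [knjyj,mlsx] add [oarr,ckyt] -> 14 lines: ars zhjsn whklv dhdno oarr ckyt syty gmfg xmsbc tquv vhyok xaev tbycb fbxm
Hunk 4: at line 8 remove [tquv] add [cerjr] -> 14 lines: ars zhjsn whklv dhdno oarr ckyt syty gmfg xmsbc cerjr vhyok xaev tbycb fbxm
Hunk 5: at line 9 remove [cerjr,vhyok,xaev] add [yeptu] -> 12 lines: ars zhjsn whklv dhdno oarr ckyt syty gmfg xmsbc yeptu tbycb fbxm
Hunk 6: at line 2 remove [dhdno] add [vxt,sdza,onvm] -> 14 lines: ars zhjsn whklv vxt sdza onvm oarr ckyt syty gmfg xmsbc yeptu tbycb fbxm
Final line 8: ckyt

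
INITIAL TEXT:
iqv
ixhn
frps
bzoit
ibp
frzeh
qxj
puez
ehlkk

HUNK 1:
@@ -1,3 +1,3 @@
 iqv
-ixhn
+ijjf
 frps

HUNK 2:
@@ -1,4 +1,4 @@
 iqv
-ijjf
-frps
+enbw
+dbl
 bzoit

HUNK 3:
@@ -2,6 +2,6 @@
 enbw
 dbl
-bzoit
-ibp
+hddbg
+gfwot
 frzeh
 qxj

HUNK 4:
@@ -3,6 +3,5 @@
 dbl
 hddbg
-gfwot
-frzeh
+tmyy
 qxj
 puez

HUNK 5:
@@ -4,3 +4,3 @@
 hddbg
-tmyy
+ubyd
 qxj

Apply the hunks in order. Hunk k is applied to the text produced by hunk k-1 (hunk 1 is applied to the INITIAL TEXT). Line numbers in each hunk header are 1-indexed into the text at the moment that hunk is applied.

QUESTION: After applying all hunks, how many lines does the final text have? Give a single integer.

Hunk 1: at line 1 remove [ixhn] add [ijjf] -> 9 lines: iqv ijjf frps bzoit ibp frzeh qxj puez ehlkk
Hunk 2: at line 1 remove [ijjf,frps] add [enbw,dbl] -> 9 lines: iqv enbw dbl bzoit ibp frzeh qxj puez ehlkk
Hunk 3: at line 2 remove [bzoit,ibp] add [hddbg,gfwot] -> 9 lines: iqv enbw dbl hddbg gfwot frzeh qxj puez ehlkk
Hunk 4: at line 3 remove [gfwot,frzeh] add [tmyy] -> 8 lines: iqv enbw dbl hddbg tmyy qxj puez ehlkk
Hunk 5: at line 4 remove [tmyy] add [ubyd] -> 8 lines: iqv enbw dbl hddbg ubyd qxj puez ehlkk
Final line count: 8

Answer: 8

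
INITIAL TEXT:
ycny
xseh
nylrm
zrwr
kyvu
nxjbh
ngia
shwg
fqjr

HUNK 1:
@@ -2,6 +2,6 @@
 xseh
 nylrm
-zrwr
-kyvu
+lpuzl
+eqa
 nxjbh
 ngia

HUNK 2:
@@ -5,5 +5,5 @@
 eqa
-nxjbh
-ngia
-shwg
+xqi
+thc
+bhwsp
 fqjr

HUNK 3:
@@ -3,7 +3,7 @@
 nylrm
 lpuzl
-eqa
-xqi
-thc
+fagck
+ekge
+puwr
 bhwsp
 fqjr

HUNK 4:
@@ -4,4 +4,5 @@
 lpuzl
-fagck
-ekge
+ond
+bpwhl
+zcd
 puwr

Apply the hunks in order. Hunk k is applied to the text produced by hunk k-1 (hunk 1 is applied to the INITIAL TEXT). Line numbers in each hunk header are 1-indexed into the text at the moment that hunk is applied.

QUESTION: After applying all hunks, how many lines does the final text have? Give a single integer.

Hunk 1: at line 2 remove [zrwr,kyvu] add [lpuzl,eqa] -> 9 lines: ycny xseh nylrm lpuzl eqa nxjbh ngia shwg fqjr
Hunk 2: at line 5 remove [nxjbh,ngia,shwg] add [xqi,thc,bhwsp] -> 9 lines: ycny xseh nylrm lpuzl eqa xqi thc bhwsp fqjr
Hunk 3: at line 3 remove [eqa,xqi,thc] add [fagck,ekge,puwr] -> 9 lines: ycny xseh nylrm lpuzl fagck ekge puwr bhwsp fqjr
Hunk 4: at line 4 remove [fagck,ekge] add [ond,bpwhl,zcd] -> 10 lines: ycny xseh nylrm lpuzl ond bpwhl zcd puwr bhwsp fqjr
Final line count: 10

Answer: 10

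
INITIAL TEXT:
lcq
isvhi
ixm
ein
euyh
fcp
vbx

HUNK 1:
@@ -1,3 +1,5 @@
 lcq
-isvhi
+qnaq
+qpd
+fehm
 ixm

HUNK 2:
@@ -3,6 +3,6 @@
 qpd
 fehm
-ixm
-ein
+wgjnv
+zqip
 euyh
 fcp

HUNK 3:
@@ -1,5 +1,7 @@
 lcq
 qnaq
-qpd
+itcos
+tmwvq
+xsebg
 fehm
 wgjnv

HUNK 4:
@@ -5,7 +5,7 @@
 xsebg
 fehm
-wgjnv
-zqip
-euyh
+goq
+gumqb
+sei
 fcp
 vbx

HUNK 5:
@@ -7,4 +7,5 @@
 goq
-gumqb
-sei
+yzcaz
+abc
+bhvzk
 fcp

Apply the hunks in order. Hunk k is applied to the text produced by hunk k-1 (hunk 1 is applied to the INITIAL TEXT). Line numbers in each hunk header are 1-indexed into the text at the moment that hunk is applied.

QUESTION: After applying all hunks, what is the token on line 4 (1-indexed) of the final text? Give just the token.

Answer: tmwvq

Derivation:
Hunk 1: at line 1 remove [isvhi] add [qnaq,qpd,fehm] -> 9 lines: lcq qnaq qpd fehm ixm ein euyh fcp vbx
Hunk 2: at line 3 remove [ixm,ein] add [wgjnv,zqip] -> 9 lines: lcq qnaq qpd fehm wgjnv zqip euyh fcp vbx
Hunk 3: at line 1 remove [qpd] add [itcos,tmwvq,xsebg] -> 11 lines: lcq qnaq itcos tmwvq xsebg fehm wgjnv zqip euyh fcp vbx
Hunk 4: at line 5 remove [wgjnv,zqip,euyh] add [goq,gumqb,sei] -> 11 lines: lcq qnaq itcos tmwvq xsebg fehm goq gumqb sei fcp vbx
Hunk 5: at line 7 remove [gumqb,sei] add [yzcaz,abc,bhvzk] -> 12 lines: lcq qnaq itcos tmwvq xsebg fehm goq yzcaz abc bhvzk fcp vbx
Final line 4: tmwvq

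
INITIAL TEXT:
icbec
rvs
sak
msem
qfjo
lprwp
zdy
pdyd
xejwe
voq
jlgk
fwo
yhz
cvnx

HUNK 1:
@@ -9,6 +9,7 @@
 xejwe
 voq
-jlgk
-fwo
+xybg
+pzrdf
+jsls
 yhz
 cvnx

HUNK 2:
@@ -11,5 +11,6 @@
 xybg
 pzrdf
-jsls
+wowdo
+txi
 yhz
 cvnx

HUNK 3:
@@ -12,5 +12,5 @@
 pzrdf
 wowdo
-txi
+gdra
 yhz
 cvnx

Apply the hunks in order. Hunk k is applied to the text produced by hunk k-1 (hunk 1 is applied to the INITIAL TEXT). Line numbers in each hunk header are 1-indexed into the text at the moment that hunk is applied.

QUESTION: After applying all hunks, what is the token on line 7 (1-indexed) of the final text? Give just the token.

Answer: zdy

Derivation:
Hunk 1: at line 9 remove [jlgk,fwo] add [xybg,pzrdf,jsls] -> 15 lines: icbec rvs sak msem qfjo lprwp zdy pdyd xejwe voq xybg pzrdf jsls yhz cvnx
Hunk 2: at line 11 remove [jsls] add [wowdo,txi] -> 16 lines: icbec rvs sak msem qfjo lprwp zdy pdyd xejwe voq xybg pzrdf wowdo txi yhz cvnx
Hunk 3: at line 12 remove [txi] add [gdra] -> 16 lines: icbec rvs sak msem qfjo lprwp zdy pdyd xejwe voq xybg pzrdf wowdo gdra yhz cvnx
Final line 7: zdy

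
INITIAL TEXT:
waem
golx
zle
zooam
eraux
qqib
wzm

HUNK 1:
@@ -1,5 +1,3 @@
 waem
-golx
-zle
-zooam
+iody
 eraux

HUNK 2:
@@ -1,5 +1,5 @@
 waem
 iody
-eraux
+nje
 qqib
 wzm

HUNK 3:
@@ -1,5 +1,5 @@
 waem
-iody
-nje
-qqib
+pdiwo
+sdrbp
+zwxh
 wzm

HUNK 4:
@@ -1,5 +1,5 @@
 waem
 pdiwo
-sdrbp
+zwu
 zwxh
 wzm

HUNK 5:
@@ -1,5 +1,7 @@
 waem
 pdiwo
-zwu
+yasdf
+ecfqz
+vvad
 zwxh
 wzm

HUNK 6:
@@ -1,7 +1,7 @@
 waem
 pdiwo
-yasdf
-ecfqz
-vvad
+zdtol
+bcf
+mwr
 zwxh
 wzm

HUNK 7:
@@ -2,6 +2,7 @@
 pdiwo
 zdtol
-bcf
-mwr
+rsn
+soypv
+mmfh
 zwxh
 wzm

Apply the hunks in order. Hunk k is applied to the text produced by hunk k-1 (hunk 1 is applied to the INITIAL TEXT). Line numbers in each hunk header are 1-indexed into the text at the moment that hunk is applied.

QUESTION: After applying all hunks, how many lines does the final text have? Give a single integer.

Hunk 1: at line 1 remove [golx,zle,zooam] add [iody] -> 5 lines: waem iody eraux qqib wzm
Hunk 2: at line 1 remove [eraux] add [nje] -> 5 lines: waem iody nje qqib wzm
Hunk 3: at line 1 remove [iody,nje,qqib] add [pdiwo,sdrbp,zwxh] -> 5 lines: waem pdiwo sdrbp zwxh wzm
Hunk 4: at line 1 remove [sdrbp] add [zwu] -> 5 lines: waem pdiwo zwu zwxh wzm
Hunk 5: at line 1 remove [zwu] add [yasdf,ecfqz,vvad] -> 7 lines: waem pdiwo yasdf ecfqz vvad zwxh wzm
Hunk 6: at line 1 remove [yasdf,ecfqz,vvad] add [zdtol,bcf,mwr] -> 7 lines: waem pdiwo zdtol bcf mwr zwxh wzm
Hunk 7: at line 2 remove [bcf,mwr] add [rsn,soypv,mmfh] -> 8 lines: waem pdiwo zdtol rsn soypv mmfh zwxh wzm
Final line count: 8

Answer: 8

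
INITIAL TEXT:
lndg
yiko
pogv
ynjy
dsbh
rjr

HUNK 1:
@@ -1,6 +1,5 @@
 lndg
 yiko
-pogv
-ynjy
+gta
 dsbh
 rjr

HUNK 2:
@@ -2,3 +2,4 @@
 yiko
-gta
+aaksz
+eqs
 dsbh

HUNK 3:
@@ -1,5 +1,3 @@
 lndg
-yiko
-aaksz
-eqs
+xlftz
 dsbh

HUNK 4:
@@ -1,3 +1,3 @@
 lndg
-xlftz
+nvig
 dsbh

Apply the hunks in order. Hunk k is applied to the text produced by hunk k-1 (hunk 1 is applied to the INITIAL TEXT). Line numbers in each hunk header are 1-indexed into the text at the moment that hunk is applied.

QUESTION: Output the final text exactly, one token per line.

Answer: lndg
nvig
dsbh
rjr

Derivation:
Hunk 1: at line 1 remove [pogv,ynjy] add [gta] -> 5 lines: lndg yiko gta dsbh rjr
Hunk 2: at line 2 remove [gta] add [aaksz,eqs] -> 6 lines: lndg yiko aaksz eqs dsbh rjr
Hunk 3: at line 1 remove [yiko,aaksz,eqs] add [xlftz] -> 4 lines: lndg xlftz dsbh rjr
Hunk 4: at line 1 remove [xlftz] add [nvig] -> 4 lines: lndg nvig dsbh rjr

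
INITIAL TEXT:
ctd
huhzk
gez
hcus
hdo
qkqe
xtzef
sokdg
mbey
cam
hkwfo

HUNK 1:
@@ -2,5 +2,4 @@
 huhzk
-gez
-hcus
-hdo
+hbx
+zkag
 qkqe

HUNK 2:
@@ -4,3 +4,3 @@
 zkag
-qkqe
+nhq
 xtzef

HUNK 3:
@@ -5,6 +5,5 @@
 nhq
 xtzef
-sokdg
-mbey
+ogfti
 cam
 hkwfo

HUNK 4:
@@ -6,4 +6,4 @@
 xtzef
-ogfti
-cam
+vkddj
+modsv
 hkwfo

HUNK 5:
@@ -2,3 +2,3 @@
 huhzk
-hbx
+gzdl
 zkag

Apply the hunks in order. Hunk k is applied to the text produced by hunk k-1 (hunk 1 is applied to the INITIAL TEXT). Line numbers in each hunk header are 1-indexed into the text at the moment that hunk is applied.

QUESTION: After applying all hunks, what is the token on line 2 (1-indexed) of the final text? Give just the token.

Hunk 1: at line 2 remove [gez,hcus,hdo] add [hbx,zkag] -> 10 lines: ctd huhzk hbx zkag qkqe xtzef sokdg mbey cam hkwfo
Hunk 2: at line 4 remove [qkqe] add [nhq] -> 10 lines: ctd huhzk hbx zkag nhq xtzef sokdg mbey cam hkwfo
Hunk 3: at line 5 remove [sokdg,mbey] add [ogfti] -> 9 lines: ctd huhzk hbx zkag nhq xtzef ogfti cam hkwfo
Hunk 4: at line 6 remove [ogfti,cam] add [vkddj,modsv] -> 9 lines: ctd huhzk hbx zkag nhq xtzef vkddj modsv hkwfo
Hunk 5: at line 2 remove [hbx] add [gzdl] -> 9 lines: ctd huhzk gzdl zkag nhq xtzef vkddj modsv hkwfo
Final line 2: huhzk

Answer: huhzk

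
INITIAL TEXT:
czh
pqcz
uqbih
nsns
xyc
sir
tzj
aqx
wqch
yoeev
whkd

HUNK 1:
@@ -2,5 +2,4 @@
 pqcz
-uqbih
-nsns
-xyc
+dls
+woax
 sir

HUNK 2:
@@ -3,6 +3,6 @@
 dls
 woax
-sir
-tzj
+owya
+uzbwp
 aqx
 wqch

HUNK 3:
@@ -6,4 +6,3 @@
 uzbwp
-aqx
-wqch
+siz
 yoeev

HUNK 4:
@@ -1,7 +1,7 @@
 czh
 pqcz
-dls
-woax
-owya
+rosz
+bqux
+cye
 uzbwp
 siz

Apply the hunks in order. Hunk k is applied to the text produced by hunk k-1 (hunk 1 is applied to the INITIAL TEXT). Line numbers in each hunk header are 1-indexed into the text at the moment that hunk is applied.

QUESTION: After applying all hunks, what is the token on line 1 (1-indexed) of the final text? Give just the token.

Answer: czh

Derivation:
Hunk 1: at line 2 remove [uqbih,nsns,xyc] add [dls,woax] -> 10 lines: czh pqcz dls woax sir tzj aqx wqch yoeev whkd
Hunk 2: at line 3 remove [sir,tzj] add [owya,uzbwp] -> 10 lines: czh pqcz dls woax owya uzbwp aqx wqch yoeev whkd
Hunk 3: at line 6 remove [aqx,wqch] add [siz] -> 9 lines: czh pqcz dls woax owya uzbwp siz yoeev whkd
Hunk 4: at line 1 remove [dls,woax,owya] add [rosz,bqux,cye] -> 9 lines: czh pqcz rosz bqux cye uzbwp siz yoeev whkd
Final line 1: czh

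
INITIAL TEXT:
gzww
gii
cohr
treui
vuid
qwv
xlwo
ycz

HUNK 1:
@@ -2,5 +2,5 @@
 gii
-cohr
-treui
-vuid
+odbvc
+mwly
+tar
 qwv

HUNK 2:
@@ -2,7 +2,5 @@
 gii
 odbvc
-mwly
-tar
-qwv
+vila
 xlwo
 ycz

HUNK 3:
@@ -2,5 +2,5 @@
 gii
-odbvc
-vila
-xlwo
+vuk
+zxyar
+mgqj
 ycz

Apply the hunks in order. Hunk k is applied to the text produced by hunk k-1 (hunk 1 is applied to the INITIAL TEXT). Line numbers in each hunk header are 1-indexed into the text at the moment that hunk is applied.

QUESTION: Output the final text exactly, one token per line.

Answer: gzww
gii
vuk
zxyar
mgqj
ycz

Derivation:
Hunk 1: at line 2 remove [cohr,treui,vuid] add [odbvc,mwly,tar] -> 8 lines: gzww gii odbvc mwly tar qwv xlwo ycz
Hunk 2: at line 2 remove [mwly,tar,qwv] add [vila] -> 6 lines: gzww gii odbvc vila xlwo ycz
Hunk 3: at line 2 remove [odbvc,vila,xlwo] add [vuk,zxyar,mgqj] -> 6 lines: gzww gii vuk zxyar mgqj ycz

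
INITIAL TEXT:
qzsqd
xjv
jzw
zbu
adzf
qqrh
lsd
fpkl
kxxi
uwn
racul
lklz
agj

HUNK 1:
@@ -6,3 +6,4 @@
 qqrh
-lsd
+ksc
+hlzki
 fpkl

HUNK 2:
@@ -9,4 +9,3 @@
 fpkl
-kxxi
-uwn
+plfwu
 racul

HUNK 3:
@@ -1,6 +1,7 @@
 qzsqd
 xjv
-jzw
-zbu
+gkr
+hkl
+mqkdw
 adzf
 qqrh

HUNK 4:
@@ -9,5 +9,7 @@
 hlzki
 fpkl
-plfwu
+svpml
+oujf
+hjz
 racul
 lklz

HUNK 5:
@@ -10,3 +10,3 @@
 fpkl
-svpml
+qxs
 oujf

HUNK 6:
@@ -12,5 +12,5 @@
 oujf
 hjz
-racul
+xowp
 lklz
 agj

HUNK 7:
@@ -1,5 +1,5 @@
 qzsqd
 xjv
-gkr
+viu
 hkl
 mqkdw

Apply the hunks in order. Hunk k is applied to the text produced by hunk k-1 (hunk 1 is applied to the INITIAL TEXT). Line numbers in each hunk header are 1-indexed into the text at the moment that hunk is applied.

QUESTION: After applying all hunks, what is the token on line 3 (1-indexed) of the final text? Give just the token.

Answer: viu

Derivation:
Hunk 1: at line 6 remove [lsd] add [ksc,hlzki] -> 14 lines: qzsqd xjv jzw zbu adzf qqrh ksc hlzki fpkl kxxi uwn racul lklz agj
Hunk 2: at line 9 remove [kxxi,uwn] add [plfwu] -> 13 lines: qzsqd xjv jzw zbu adzf qqrh ksc hlzki fpkl plfwu racul lklz agj
Hunk 3: at line 1 remove [jzw,zbu] add [gkr,hkl,mqkdw] -> 14 lines: qzsqd xjv gkr hkl mqkdw adzf qqrh ksc hlzki fpkl plfwu racul lklz agj
Hunk 4: at line 9 remove [plfwu] add [svpml,oujf,hjz] -> 16 lines: qzsqd xjv gkr hkl mqkdw adzf qqrh ksc hlzki fpkl svpml oujf hjz racul lklz agj
Hunk 5: at line 10 remove [svpml] add [qxs] -> 16 lines: qzsqd xjv gkr hkl mqkdw adzf qqrh ksc hlzki fpkl qxs oujf hjz racul lklz agj
Hunk 6: at line 12 remove [racul] add [xowp] -> 16 lines: qzsqd xjv gkr hkl mqkdw adzf qqrh ksc hlzki fpkl qxs oujf hjz xowp lklz agj
Hunk 7: at line 1 remove [gkr] add [viu] -> 16 lines: qzsqd xjv viu hkl mqkdw adzf qqrh ksc hlzki fpkl qxs oujf hjz xowp lklz agj
Final line 3: viu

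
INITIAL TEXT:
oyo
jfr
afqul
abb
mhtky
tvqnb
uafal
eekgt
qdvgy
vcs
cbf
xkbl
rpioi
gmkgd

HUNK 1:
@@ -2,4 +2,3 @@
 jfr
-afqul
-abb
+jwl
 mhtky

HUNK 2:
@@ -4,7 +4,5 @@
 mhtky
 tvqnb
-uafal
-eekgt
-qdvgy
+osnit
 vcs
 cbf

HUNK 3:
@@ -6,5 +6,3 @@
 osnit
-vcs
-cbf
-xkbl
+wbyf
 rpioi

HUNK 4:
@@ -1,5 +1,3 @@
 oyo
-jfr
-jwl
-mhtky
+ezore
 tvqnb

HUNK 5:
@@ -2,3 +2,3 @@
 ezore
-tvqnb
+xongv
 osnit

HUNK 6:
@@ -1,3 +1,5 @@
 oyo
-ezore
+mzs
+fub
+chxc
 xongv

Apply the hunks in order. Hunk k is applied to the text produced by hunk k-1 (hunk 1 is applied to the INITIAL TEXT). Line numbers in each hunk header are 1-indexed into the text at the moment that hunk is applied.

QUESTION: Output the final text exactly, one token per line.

Answer: oyo
mzs
fub
chxc
xongv
osnit
wbyf
rpioi
gmkgd

Derivation:
Hunk 1: at line 2 remove [afqul,abb] add [jwl] -> 13 lines: oyo jfr jwl mhtky tvqnb uafal eekgt qdvgy vcs cbf xkbl rpioi gmkgd
Hunk 2: at line 4 remove [uafal,eekgt,qdvgy] add [osnit] -> 11 lines: oyo jfr jwl mhtky tvqnb osnit vcs cbf xkbl rpioi gmkgd
Hunk 3: at line 6 remove [vcs,cbf,xkbl] add [wbyf] -> 9 lines: oyo jfr jwl mhtky tvqnb osnit wbyf rpioi gmkgd
Hunk 4: at line 1 remove [jfr,jwl,mhtky] add [ezore] -> 7 lines: oyo ezore tvqnb osnit wbyf rpioi gmkgd
Hunk 5: at line 2 remove [tvqnb] add [xongv] -> 7 lines: oyo ezore xongv osnit wbyf rpioi gmkgd
Hunk 6: at line 1 remove [ezore] add [mzs,fub,chxc] -> 9 lines: oyo mzs fub chxc xongv osnit wbyf rpioi gmkgd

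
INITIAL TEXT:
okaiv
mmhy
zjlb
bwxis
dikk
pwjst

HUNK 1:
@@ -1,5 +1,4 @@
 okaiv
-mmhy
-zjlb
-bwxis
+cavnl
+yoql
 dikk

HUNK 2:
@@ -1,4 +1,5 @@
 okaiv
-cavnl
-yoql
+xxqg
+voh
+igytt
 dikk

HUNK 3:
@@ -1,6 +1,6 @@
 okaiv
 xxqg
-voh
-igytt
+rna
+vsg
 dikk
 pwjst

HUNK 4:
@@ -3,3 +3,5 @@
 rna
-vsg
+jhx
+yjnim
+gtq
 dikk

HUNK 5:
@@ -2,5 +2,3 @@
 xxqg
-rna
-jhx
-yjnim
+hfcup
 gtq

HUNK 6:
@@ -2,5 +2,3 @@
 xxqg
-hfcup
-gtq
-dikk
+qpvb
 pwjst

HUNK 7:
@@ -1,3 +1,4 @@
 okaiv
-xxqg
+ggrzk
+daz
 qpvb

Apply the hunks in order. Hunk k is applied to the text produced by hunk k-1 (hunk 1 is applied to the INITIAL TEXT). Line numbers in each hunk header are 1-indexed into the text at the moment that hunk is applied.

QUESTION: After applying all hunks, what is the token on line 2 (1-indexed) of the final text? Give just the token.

Answer: ggrzk

Derivation:
Hunk 1: at line 1 remove [mmhy,zjlb,bwxis] add [cavnl,yoql] -> 5 lines: okaiv cavnl yoql dikk pwjst
Hunk 2: at line 1 remove [cavnl,yoql] add [xxqg,voh,igytt] -> 6 lines: okaiv xxqg voh igytt dikk pwjst
Hunk 3: at line 1 remove [voh,igytt] add [rna,vsg] -> 6 lines: okaiv xxqg rna vsg dikk pwjst
Hunk 4: at line 3 remove [vsg] add [jhx,yjnim,gtq] -> 8 lines: okaiv xxqg rna jhx yjnim gtq dikk pwjst
Hunk 5: at line 2 remove [rna,jhx,yjnim] add [hfcup] -> 6 lines: okaiv xxqg hfcup gtq dikk pwjst
Hunk 6: at line 2 remove [hfcup,gtq,dikk] add [qpvb] -> 4 lines: okaiv xxqg qpvb pwjst
Hunk 7: at line 1 remove [xxqg] add [ggrzk,daz] -> 5 lines: okaiv ggrzk daz qpvb pwjst
Final line 2: ggrzk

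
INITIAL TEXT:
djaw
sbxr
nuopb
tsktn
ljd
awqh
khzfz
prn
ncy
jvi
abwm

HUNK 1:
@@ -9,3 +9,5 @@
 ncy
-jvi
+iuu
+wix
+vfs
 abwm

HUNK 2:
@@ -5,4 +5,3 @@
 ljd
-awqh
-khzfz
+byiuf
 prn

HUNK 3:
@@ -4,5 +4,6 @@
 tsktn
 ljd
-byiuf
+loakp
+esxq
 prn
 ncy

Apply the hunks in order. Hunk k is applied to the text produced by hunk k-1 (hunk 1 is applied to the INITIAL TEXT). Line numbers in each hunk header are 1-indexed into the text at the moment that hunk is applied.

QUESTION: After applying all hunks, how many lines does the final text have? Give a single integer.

Hunk 1: at line 9 remove [jvi] add [iuu,wix,vfs] -> 13 lines: djaw sbxr nuopb tsktn ljd awqh khzfz prn ncy iuu wix vfs abwm
Hunk 2: at line 5 remove [awqh,khzfz] add [byiuf] -> 12 lines: djaw sbxr nuopb tsktn ljd byiuf prn ncy iuu wix vfs abwm
Hunk 3: at line 4 remove [byiuf] add [loakp,esxq] -> 13 lines: djaw sbxr nuopb tsktn ljd loakp esxq prn ncy iuu wix vfs abwm
Final line count: 13

Answer: 13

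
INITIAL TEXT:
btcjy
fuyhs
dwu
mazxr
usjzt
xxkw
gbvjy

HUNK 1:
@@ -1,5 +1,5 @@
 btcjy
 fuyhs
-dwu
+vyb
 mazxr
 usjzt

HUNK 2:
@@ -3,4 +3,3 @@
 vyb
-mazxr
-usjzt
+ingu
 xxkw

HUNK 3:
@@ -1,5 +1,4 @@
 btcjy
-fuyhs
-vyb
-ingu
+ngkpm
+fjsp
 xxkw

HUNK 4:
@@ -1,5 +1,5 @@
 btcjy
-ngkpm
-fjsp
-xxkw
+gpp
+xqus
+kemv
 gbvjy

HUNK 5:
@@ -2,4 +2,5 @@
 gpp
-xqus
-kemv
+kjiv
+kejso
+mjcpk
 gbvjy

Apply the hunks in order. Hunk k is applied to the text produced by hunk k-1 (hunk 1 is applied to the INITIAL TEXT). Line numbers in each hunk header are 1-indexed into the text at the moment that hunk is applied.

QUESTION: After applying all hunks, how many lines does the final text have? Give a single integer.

Answer: 6

Derivation:
Hunk 1: at line 1 remove [dwu] add [vyb] -> 7 lines: btcjy fuyhs vyb mazxr usjzt xxkw gbvjy
Hunk 2: at line 3 remove [mazxr,usjzt] add [ingu] -> 6 lines: btcjy fuyhs vyb ingu xxkw gbvjy
Hunk 3: at line 1 remove [fuyhs,vyb,ingu] add [ngkpm,fjsp] -> 5 lines: btcjy ngkpm fjsp xxkw gbvjy
Hunk 4: at line 1 remove [ngkpm,fjsp,xxkw] add [gpp,xqus,kemv] -> 5 lines: btcjy gpp xqus kemv gbvjy
Hunk 5: at line 2 remove [xqus,kemv] add [kjiv,kejso,mjcpk] -> 6 lines: btcjy gpp kjiv kejso mjcpk gbvjy
Final line count: 6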